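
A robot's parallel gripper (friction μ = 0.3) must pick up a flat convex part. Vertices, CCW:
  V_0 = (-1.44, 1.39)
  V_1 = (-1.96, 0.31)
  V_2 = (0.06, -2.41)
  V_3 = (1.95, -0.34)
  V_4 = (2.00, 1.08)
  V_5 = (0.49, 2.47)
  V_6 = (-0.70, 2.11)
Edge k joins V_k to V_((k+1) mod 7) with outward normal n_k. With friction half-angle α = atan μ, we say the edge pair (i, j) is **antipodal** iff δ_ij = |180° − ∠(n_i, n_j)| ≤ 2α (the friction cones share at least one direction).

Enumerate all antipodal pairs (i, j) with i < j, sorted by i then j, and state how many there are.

count = 5; pairs: (0,2), (0,3), (1,4), (2,5), (2,6)

α = atan 0.3 = 16.70°;  2α = 33.40°
n_0 = (-0.9010, +0.4338)
n_1 = (-0.8028, -0.5962)
n_2 = (+0.7385, -0.6743)
n_3 = (+0.9994, -0.0352)
n_4 = (+0.6773, +0.7357)
n_5 = (-0.2896, +0.9572)
n_6 = (-0.6974, +0.7167)
  (0,1): δ = 117.69°  ·
  (0,2): δ = 16.69°  ✓
  (0,3): δ = 23.69°  ✓
  (0,4): δ = 73.08°  ·
  (0,5): δ = 132.54°  ·
  (0,6): δ = 159.93°  ·
  (1,2): δ = 79.00°  ·
  (1,3): δ = 38.62°  ·
  (1,4): δ = 10.77°  ✓
  (1,5): δ = 70.23°  ·
  (1,6): δ = 97.62°  ·
  (2,3): δ = 139.62°  ·
  (2,4): δ = 90.23°  ·
  (2,5): δ = 30.77°  ✓
  (2,6): δ = 3.39°  ✓
  (3,4): δ = 130.61°  ·
  (3,5): δ = 71.15°  ·
  (3,6): δ = 43.77°  ·
  (4,5): δ = 120.54°  ·
  (4,6): δ = 93.15°  ·
  (5,6): δ = 152.62°  ·
antipodal pairs: 5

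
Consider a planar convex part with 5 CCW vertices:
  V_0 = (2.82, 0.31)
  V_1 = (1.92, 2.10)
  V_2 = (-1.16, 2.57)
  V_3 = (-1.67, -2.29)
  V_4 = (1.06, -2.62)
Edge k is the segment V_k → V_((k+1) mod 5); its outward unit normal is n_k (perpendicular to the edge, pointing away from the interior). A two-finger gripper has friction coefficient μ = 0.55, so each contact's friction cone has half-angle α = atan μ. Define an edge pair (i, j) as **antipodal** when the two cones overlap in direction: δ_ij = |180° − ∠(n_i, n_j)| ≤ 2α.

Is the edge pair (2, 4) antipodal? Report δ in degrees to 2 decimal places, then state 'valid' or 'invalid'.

δ = 25.00°, valid

α = atan 0.55 = 28.81°;  2α = 57.62°
edge 2: e_2 = (-0.51, -4.86);  n_2 = (-0.9945, +0.1044)
edge 4: e_4 = (+1.76, +2.93);  n_4 = (+0.8572, -0.5149)
∠(n_2, n_4) = 155.00°
δ = |180° − 155.00°| = 25.00°
25.00° ≤ 2α = 57.62°  →  valid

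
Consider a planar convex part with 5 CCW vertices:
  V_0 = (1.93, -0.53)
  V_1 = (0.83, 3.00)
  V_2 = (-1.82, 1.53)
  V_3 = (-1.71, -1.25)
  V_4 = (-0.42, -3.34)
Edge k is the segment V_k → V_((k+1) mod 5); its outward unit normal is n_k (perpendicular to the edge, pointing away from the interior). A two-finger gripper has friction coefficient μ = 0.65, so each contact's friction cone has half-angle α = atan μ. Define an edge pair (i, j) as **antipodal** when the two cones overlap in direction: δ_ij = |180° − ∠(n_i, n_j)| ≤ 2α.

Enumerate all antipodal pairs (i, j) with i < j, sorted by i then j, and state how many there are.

count = 4; pairs: (0,2), (0,3), (1,4), (2,4)

α = atan 0.65 = 33.02°;  2α = 66.05°
n_0 = (+0.9547, +0.2975)
n_1 = (-0.4851, +0.8745)
n_2 = (-0.9992, -0.0395)
n_3 = (-0.8510, -0.5252)
n_4 = (+0.7671, -0.6415)
  (0,1): δ = 78.29°  ·
  (0,2): δ = 15.04°  ✓
  (0,3): δ = 14.38°  ✓
  (0,4): δ = 122.79°  ·
  (1,2): δ = 116.75°  ·
  (1,3): δ = 87.33°  ·
  (1,4): δ = 21.08°  ✓
  (2,3): δ = 150.58°  ·
  (2,4): δ = 42.17°  ✓
  (3,4): δ = 71.59°  ·
antipodal pairs: 4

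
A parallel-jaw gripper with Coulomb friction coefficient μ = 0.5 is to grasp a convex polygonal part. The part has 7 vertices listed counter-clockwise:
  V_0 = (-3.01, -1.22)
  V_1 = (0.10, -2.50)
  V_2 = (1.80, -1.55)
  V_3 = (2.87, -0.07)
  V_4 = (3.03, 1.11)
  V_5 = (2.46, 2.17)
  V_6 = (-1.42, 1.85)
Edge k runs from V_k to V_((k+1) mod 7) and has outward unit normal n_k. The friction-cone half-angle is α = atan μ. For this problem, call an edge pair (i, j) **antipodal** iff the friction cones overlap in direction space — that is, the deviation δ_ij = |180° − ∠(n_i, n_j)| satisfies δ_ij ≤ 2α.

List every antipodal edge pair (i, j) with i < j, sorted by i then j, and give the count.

count = 7; pairs: (0,4), (0,5), (1,5), (1,6), (2,5), (2,6), (3,6)

α = atan 0.5 = 26.57°;  2α = 53.13°
n_0 = (-0.3806, -0.9247)
n_1 = (+0.4878, -0.8729)
n_2 = (+0.8104, -0.5859)
n_3 = (+0.9909, -0.1344)
n_4 = (+0.8807, +0.4736)
n_5 = (-0.0822, +0.9966)
n_6 = (-0.8880, +0.4599)
  (0,1): δ = 128.43°  ·
  (0,2): δ = 103.50°  ·
  (0,3): δ = 75.35°  ·
  (0,4): δ = 39.36°  ✓
  (0,5): δ = 27.09°  ✓
  (0,6): δ = 84.99°  ·
  (1,2): δ = 155.06°  ·
  (1,3): δ = 126.92°  ·
  (1,4): δ = 90.93°  ·
  (1,5): δ = 24.48°  ✓
  (1,6): δ = 33.42°  ✓
  (2,3): δ = 151.86°  ·
  (2,4): δ = 115.87°  ·
  (2,5): δ = 49.42°  ✓
  (2,6): δ = 8.49°  ✓
  (3,4): δ = 144.01°  ·
  (3,5): δ = 77.56°  ·
  (3,6): δ = 19.66°  ✓
  (4,5): δ = 113.55°  ·
  (4,6): δ = 55.65°  ·
  (5,6): δ = 122.10°  ·
antipodal pairs: 7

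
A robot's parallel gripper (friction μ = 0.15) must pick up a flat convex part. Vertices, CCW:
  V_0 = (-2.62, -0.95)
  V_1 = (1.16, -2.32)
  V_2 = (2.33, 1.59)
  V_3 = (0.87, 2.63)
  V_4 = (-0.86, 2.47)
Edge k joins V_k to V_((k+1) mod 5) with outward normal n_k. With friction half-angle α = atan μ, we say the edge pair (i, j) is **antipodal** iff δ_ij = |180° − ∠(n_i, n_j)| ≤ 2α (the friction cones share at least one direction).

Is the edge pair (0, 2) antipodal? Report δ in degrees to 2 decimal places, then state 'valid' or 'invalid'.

δ = 15.54°, valid

α = atan 0.15 = 8.53°;  2α = 17.06°
edge 0: e_0 = (+3.78, -1.37);  n_0 = (-0.3407, -0.9402)
edge 2: e_2 = (-1.46, +1.04);  n_2 = (+0.5802, +0.8145)
∠(n_0, n_2) = 164.46°
δ = |180° − 164.46°| = 15.54°
15.54° ≤ 2α = 17.06°  →  valid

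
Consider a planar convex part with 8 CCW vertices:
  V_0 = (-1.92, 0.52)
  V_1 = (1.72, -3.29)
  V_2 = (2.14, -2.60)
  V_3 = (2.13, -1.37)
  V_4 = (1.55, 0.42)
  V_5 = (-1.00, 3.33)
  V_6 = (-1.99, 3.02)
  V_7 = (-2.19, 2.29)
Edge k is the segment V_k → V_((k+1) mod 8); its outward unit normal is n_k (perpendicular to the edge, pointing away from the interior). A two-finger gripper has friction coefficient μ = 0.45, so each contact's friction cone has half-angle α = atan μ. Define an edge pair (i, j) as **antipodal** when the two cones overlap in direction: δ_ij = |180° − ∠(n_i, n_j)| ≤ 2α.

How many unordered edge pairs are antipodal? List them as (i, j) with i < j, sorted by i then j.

α = atan 0.45 = 24.23°;  2α = 48.46°
n_0 = (-0.7231, -0.6908)
n_1 = (+0.8542, -0.5199)
n_2 = (+1.0000, +0.0081)
n_3 = (+0.9513, +0.3082)
n_4 = (+0.7521, +0.6591)
n_5 = (-0.2988, +0.9543)
n_6 = (-0.9645, +0.2642)
n_7 = (-0.9886, -0.1508)
  (0,1): δ = 75.02°  ·
  (0,2): δ = 43.23°  ✓
  (0,3): δ = 25.74°  ✓
  (0,4): δ = 2.47°  ✓
  (0,5): δ = 63.69°  ·
  (0,6): δ = 120.99°  ·
  (0,7): δ = 144.98°  ·
  (1,2): δ = 148.21°  ·
  (1,3): δ = 130.72°  ·
  (1,4): δ = 107.44°  ·
  (1,5): δ = 41.28°  ✓
  (1,6): δ = 16.01°  ✓
  (1,7): δ = 40.00°  ✓
  (2,3): δ = 162.51°  ·
  (2,4): δ = 139.24°  ·
  (2,5): δ = 73.08°  ·
  (2,6): δ = 15.79°  ✓
  (2,7): δ = 8.21°  ✓
  (3,4): δ = 156.73°  ·
  (3,5): δ = 90.57°  ·
  (3,6): δ = 33.27°  ✓
  (3,7): δ = 9.28°  ✓
  (4,5): δ = 113.84°  ·
  (4,6): δ = 56.55°  ·
  (4,7): δ = 32.55°  ✓
  (5,6): δ = 122.71°  ·
  (5,7): δ = 98.71°  ·
  (6,7): δ = 156.01°  ·
antipodal pairs: 11

count = 11; pairs: (0,2), (0,3), (0,4), (1,5), (1,6), (1,7), (2,6), (2,7), (3,6), (3,7), (4,7)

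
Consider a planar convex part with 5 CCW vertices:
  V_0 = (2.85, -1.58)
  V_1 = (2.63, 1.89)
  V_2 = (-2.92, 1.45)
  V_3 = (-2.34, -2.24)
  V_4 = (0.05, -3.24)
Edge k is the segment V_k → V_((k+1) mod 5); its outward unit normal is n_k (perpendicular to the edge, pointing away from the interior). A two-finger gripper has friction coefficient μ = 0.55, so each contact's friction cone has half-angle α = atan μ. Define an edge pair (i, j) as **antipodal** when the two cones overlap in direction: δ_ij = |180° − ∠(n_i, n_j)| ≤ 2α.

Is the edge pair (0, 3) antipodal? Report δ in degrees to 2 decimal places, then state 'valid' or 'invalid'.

α = atan 0.55 = 28.81°;  2α = 57.62°
edge 0: e_0 = (-0.22, +3.47);  n_0 = (+0.9980, +0.0633)
edge 3: e_3 = (+2.39, -1.00);  n_3 = (-0.3860, -0.9225)
∠(n_0, n_3) = 116.33°
δ = |180° − 116.33°| = 63.67°
63.67° > 2α = 57.62°  →  invalid

δ = 63.67°, invalid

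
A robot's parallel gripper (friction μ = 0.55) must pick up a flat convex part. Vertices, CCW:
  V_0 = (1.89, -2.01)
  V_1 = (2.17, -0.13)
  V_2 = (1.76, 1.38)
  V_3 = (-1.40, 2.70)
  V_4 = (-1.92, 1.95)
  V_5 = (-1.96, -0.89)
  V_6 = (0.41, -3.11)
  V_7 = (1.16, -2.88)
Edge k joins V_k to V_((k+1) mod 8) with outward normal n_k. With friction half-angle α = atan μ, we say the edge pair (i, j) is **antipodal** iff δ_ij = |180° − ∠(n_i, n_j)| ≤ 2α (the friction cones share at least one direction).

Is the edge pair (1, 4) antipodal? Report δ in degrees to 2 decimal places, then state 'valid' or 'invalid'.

α = atan 0.55 = 28.81°;  2α = 57.62°
edge 1: e_1 = (-0.41, +1.51);  n_1 = (+0.9651, +0.2620)
edge 4: e_4 = (-0.04, -2.84);  n_4 = (-0.9999, +0.0141)
∠(n_1, n_4) = 164.00°
δ = |180° − 164.00°| = 16.00°
16.00° ≤ 2α = 57.62°  →  valid

δ = 16.00°, valid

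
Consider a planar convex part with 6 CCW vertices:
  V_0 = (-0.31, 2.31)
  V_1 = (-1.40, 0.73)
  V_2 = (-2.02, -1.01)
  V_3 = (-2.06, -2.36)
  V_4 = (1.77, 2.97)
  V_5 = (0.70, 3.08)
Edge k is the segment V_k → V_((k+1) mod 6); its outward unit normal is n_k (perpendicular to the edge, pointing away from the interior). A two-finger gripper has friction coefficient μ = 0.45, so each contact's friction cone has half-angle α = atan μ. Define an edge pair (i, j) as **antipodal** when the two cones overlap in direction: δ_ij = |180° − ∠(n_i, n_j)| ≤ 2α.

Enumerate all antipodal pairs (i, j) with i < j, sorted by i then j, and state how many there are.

count = 4; pairs: (0,3), (1,3), (2,3), (3,5)

α = atan 0.45 = 24.23°;  2α = 48.46°
n_0 = (-0.8231, +0.5679)
n_1 = (-0.9420, +0.3357)
n_2 = (-0.9996, +0.0296)
n_3 = (+0.8121, -0.5835)
n_4 = (+0.1023, +0.9948)
n_5 = (-0.6063, +0.7953)
  (0,1): δ = 165.01°  ·
  (0,2): δ = 147.10°  ·
  (0,3): δ = 1.10°  ✓
  (0,4): δ = 118.73°  ·
  (0,5): δ = 161.92°  ·
  (1,2): δ = 162.09°  ·
  (1,3): δ = 16.09°  ✓
  (1,4): δ = 103.74°  ·
  (1,5): δ = 146.93°  ·
  (2,3): δ = 34.00°  ✓
  (2,4): δ = 85.83°  ·
  (2,5): δ = 129.02°  ·
  (3,4): δ = 60.17°  ·
  (3,5): δ = 16.98°  ✓
  (4,5): δ = 136.81°  ·
antipodal pairs: 4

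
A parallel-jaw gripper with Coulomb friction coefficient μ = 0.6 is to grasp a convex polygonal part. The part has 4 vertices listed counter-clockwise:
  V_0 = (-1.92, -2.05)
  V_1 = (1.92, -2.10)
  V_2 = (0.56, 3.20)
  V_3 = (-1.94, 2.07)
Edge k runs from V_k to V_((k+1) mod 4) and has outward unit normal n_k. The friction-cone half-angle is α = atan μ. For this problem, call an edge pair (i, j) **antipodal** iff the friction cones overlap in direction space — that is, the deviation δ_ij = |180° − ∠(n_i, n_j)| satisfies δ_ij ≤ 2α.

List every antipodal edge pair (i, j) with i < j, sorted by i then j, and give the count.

α = atan 0.6 = 30.96°;  2α = 61.93°
n_0 = (-0.0130, -0.9999)
n_1 = (+0.9686, +0.2486)
n_2 = (-0.4119, +0.9112)
n_3 = (-1.0000, -0.0049)
  (0,1): δ = 74.86°  ·
  (0,2): δ = 25.07°  ✓
  (0,3): δ = 91.02°  ·
  (1,2): δ = 80.07°  ·
  (1,3): δ = 14.11°  ✓
  (2,3): δ = 114.04°  ·
antipodal pairs: 2

count = 2; pairs: (0,2), (1,3)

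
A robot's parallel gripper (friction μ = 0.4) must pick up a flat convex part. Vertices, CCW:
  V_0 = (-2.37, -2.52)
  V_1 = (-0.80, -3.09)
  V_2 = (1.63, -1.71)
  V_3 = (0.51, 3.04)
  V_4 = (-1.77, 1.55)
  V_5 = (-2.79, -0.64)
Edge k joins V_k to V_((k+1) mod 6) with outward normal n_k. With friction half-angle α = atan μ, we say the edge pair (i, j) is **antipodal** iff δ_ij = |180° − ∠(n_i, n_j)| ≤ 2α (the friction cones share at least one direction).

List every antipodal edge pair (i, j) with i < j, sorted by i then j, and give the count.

count = 4; pairs: (1,3), (1,4), (2,4), (2,5)

α = atan 0.4 = 21.80°;  2α = 43.60°
n_0 = (-0.3413, -0.9400)
n_1 = (+0.4938, -0.8696)
n_2 = (+0.9733, +0.2295)
n_3 = (-0.5471, +0.8371)
n_4 = (-0.9065, +0.4222)
n_5 = (-0.9759, -0.2180)
  (0,1): δ = 130.45°  ·
  (0,2): δ = 56.78°  ·
  (0,3): δ = 53.12°  ·
  (0,4): δ = 84.98°  ·
  (0,5): δ = 122.55°  ·
  (1,2): δ = 106.32°  ·
  (1,3): δ = 3.57°  ✓
  (1,4): δ = 35.43°  ✓
  (1,5): δ = 73.00°  ·
  (2,3): δ = 70.10°  ·
  (2,4): δ = 38.24°  ✓
  (2,5): δ = 0.67°  ✓
  (3,4): δ = 148.14°  ·
  (3,5): δ = 110.57°  ·
  (4,5): δ = 142.43°  ·
antipodal pairs: 4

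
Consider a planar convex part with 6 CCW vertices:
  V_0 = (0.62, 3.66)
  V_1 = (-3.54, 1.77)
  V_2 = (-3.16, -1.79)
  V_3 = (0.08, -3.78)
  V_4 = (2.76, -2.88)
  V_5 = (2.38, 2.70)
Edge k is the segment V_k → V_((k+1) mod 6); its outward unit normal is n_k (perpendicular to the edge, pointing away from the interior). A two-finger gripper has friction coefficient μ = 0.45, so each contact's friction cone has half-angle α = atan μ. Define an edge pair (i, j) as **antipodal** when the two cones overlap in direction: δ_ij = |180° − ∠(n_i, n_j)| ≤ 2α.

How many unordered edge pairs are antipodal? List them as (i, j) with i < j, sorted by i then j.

α = atan 0.45 = 24.23°;  2α = 48.46°
n_0 = (-0.4136, +0.9104)
n_1 = (-0.9944, -0.1061)
n_2 = (-0.5234, -0.8521)
n_3 = (+0.3183, -0.9480)
n_4 = (+0.9977, +0.0679)
n_5 = (+0.4789, +0.8779)
  (0,1): δ = 108.34°  ·
  (0,2): δ = 55.99°  ·
  (0,3): δ = 5.87°  ✓
  (0,4): δ = 69.46°  ·
  (0,5): δ = 126.96°  ·
  (1,2): δ = 127.65°  ·
  (1,3): δ = 77.53°  ·
  (1,4): δ = 2.20°  ✓
  (1,5): δ = 55.30°  ·
  (2,3): δ = 129.88°  ·
  (2,4): δ = 54.55°  ·
  (2,5): δ = 2.95°  ✓
  (3,4): δ = 104.67°  ·
  (3,5): δ = 47.17°  ✓
  (4,5): δ = 122.51°  ·
antipodal pairs: 4

count = 4; pairs: (0,3), (1,4), (2,5), (3,5)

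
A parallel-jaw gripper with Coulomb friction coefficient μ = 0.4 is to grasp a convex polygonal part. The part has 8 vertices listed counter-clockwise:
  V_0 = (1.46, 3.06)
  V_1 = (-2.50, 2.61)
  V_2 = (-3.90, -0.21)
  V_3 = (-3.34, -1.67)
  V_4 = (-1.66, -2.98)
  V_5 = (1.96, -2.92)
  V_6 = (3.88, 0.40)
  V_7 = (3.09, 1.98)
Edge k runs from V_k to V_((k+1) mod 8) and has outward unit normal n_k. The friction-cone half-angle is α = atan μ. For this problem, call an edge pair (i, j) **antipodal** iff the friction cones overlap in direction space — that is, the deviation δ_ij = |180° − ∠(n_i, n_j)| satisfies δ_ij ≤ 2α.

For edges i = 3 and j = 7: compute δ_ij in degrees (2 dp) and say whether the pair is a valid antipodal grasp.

δ = 4.42°, valid

α = atan 0.4 = 21.80°;  2α = 43.60°
edge 3: e_3 = (+1.68, -1.31);  n_3 = (-0.6149, -0.7886)
edge 7: e_7 = (-1.63, +1.08);  n_7 = (+0.5523, +0.8336)
∠(n_3, n_7) = 175.58°
δ = |180° − 175.58°| = 4.42°
4.42° ≤ 2α = 43.60°  →  valid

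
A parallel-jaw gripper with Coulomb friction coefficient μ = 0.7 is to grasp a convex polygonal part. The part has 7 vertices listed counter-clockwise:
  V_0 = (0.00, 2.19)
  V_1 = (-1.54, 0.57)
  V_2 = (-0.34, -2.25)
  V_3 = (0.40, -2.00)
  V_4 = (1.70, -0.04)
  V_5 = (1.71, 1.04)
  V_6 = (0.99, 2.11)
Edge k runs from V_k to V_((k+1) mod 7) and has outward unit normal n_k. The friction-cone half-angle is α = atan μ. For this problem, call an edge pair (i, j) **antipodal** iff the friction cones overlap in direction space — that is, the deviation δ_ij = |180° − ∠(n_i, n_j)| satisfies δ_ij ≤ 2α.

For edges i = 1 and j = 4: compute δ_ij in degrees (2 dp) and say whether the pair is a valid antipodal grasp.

α = atan 0.7 = 34.99°;  2α = 69.98°
edge 1: e_1 = (+1.20, -2.82);  n_1 = (-0.9202, -0.3916)
edge 4: e_4 = (+0.01, +1.08);  n_4 = (+1.0000, -0.0093)
∠(n_1, n_4) = 156.42°
δ = |180° − 156.42°| = 23.58°
23.58° ≤ 2α = 69.98°  →  valid

δ = 23.58°, valid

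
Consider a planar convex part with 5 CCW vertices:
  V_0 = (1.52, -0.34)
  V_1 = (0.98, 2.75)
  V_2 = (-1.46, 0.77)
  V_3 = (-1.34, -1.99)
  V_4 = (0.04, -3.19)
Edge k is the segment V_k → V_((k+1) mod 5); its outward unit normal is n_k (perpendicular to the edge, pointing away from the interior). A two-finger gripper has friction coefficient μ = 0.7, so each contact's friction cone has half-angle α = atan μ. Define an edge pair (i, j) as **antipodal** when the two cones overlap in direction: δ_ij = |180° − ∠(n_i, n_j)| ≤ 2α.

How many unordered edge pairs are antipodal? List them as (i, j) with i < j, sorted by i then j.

count = 5; pairs: (0,1), (0,2), (0,3), (1,4), (2,4)

α = atan 0.7 = 34.99°;  2α = 69.98°
n_0 = (+0.9851, +0.1721)
n_1 = (-0.6301, +0.7765)
n_2 = (-0.9991, -0.0434)
n_3 = (-0.6562, -0.7546)
n_4 = (+0.8875, -0.4609)
  (0,1): δ = 60.85°  ✓
  (0,2): δ = 7.42°  ✓
  (0,3): δ = 39.08°  ✓
  (0,4): δ = 142.64°  ·
  (1,2): δ = 126.57°  ·
  (1,3): δ = 80.07°  ·
  (1,4): δ = 23.50°  ✓
  (2,3): δ = 133.50°  ·
  (2,4): δ = 29.93°  ✓
  (3,4): δ = 76.43°  ·
antipodal pairs: 5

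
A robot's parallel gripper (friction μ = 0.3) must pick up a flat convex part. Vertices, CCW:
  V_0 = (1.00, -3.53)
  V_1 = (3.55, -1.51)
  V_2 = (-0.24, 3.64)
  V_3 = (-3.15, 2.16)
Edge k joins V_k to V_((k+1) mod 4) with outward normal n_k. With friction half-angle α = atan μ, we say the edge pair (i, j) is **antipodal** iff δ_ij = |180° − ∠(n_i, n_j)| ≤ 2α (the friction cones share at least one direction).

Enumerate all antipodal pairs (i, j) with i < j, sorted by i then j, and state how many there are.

α = atan 0.3 = 16.70°;  2α = 33.40°
n_0 = (+0.6209, -0.7839)
n_1 = (+0.8054, +0.5927)
n_2 = (-0.4533, +0.8913)
n_3 = (-0.8079, -0.5893)
  (0,1): δ = 92.03°  ·
  (0,2): δ = 11.43°  ✓
  (0,3): δ = 87.72°  ·
  (1,2): δ = 99.39°  ·
  (1,3): δ = 0.25°  ✓
  (2,3): δ = 80.85°  ·
antipodal pairs: 2

count = 2; pairs: (0,2), (1,3)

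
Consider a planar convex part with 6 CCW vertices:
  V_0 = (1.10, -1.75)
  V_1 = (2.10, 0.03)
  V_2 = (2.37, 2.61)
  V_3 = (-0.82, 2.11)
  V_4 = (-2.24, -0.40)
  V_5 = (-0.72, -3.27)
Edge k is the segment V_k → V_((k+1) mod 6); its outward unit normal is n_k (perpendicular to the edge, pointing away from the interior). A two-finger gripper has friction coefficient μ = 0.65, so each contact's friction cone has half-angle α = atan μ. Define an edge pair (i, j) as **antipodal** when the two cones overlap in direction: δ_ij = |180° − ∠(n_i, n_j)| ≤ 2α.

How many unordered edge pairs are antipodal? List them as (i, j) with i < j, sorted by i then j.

count = 7; pairs: (0,2), (0,3), (0,4), (1,3), (1,4), (2,5), (3,5)

α = atan 0.65 = 33.02°;  2α = 66.05°
n_0 = (+0.8718, -0.4898)
n_1 = (+0.9946, -0.1041)
n_2 = (-0.1548, +0.9879)
n_3 = (-0.8704, +0.4924)
n_4 = (-0.8837, -0.4680)
n_5 = (+0.6410, -0.7675)
  (0,1): δ = 156.65°  ·
  (0,2): δ = 51.76°  ✓
  (0,3): δ = 0.17°  ✓
  (0,4): δ = 57.23°  ✓
  (0,5): δ = 159.19°  ·
  (1,2): δ = 75.12°  ·
  (1,3): δ = 23.52°  ✓
  (1,4): δ = 33.88°  ✓
  (1,5): δ = 135.84°  ·
  (2,3): δ = 128.41°  ·
  (2,4): δ = 71.00°  ·
  (2,5): δ = 30.96°  ✓
  (3,4): δ = 122.60°  ·
  (3,5): δ = 20.63°  ✓
  (4,5): δ = 78.04°  ·
antipodal pairs: 7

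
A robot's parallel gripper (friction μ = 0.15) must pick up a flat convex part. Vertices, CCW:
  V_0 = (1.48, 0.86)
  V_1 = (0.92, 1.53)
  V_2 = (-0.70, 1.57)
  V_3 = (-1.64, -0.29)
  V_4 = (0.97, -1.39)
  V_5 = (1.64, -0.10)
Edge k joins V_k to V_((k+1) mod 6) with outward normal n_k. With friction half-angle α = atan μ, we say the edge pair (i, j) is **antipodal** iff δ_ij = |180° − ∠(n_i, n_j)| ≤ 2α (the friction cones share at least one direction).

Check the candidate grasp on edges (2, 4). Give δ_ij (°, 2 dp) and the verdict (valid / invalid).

α = atan 0.15 = 8.53°;  2α = 17.06°
edge 2: e_2 = (-0.94, -1.86);  n_2 = (-0.8925, +0.4510)
edge 4: e_4 = (+0.67, +1.29);  n_4 = (+0.8874, -0.4609)
∠(n_2, n_4) = 179.36°
δ = |180° − 179.36°| = 0.64°
0.64° ≤ 2α = 17.06°  →  valid

δ = 0.64°, valid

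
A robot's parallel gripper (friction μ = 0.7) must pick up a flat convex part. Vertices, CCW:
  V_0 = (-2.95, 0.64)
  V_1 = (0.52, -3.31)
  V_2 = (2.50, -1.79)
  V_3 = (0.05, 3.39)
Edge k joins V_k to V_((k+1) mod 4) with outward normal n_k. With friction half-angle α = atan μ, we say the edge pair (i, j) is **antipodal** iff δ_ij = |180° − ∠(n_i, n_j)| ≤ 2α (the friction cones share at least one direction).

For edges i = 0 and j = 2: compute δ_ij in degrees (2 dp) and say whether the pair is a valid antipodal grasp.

α = atan 0.7 = 34.99°;  2α = 69.98°
edge 0: e_0 = (+3.47, -3.95);  n_0 = (-0.7513, -0.6600)
edge 2: e_2 = (-2.45, +5.18);  n_2 = (+0.9040, +0.4276)
∠(n_0, n_2) = 164.01°
δ = |180° − 164.01°| = 15.99°
15.99° ≤ 2α = 69.98°  →  valid

δ = 15.99°, valid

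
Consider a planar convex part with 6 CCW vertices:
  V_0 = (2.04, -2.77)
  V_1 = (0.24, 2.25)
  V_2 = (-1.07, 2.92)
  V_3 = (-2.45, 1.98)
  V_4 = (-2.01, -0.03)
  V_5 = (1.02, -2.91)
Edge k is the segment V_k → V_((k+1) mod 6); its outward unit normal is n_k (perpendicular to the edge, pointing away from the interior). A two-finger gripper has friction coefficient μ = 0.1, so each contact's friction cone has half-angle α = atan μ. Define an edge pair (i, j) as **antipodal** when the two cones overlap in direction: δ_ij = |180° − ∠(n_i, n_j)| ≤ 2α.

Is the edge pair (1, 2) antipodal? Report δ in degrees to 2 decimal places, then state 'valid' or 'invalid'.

δ = 118.65°, invalid

α = atan 0.1 = 5.71°;  2α = 11.42°
edge 1: e_1 = (-1.31, +0.67);  n_1 = (+0.4554, +0.8903)
edge 2: e_2 = (-1.38, -0.94);  n_2 = (-0.5630, +0.8265)
∠(n_1, n_2) = 61.35°
δ = |180° − 61.35°| = 118.65°
118.65° > 2α = 11.42°  →  invalid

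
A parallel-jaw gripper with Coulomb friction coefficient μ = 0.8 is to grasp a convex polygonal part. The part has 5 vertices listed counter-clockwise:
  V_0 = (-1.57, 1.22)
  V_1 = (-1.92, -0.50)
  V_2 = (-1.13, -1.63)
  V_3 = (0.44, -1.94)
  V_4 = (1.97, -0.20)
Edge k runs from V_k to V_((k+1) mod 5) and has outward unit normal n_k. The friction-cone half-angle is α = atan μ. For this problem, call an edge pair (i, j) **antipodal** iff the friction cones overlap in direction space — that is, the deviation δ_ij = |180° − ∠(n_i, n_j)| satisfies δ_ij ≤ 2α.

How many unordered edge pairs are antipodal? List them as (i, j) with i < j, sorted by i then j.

count = 5; pairs: (0,3), (1,3), (1,4), (2,4), (3,4)

α = atan 0.8 = 38.66°;  2α = 77.32°
n_0 = (-0.9799, +0.1994)
n_1 = (-0.8196, -0.5730)
n_2 = (-0.1937, -0.9811)
n_3 = (+0.7510, -0.6603)
n_4 = (+0.3723, +0.9281)
  (0,1): δ = 133.54°  ·
  (0,2): δ = 89.67°  ·
  (0,3): δ = 29.82°  ✓
  (0,4): δ = 79.64°  ·
  (1,2): δ = 136.13°  ·
  (1,3): δ = 76.28°  ✓
  (1,4): δ = 33.18°  ✓
  (2,3): δ = 120.16°  ·
  (2,4): δ = 10.69°  ✓
  (3,4): δ = 70.53°  ✓
antipodal pairs: 5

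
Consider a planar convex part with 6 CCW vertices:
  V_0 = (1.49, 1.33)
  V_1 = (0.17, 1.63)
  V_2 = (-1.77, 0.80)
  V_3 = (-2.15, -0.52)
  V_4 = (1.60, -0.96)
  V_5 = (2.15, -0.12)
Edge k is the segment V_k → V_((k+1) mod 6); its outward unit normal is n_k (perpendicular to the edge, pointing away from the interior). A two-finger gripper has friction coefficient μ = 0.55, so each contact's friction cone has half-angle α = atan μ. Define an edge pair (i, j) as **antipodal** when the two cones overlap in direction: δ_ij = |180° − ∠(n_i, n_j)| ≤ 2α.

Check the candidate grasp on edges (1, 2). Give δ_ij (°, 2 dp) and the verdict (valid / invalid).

δ = 129.22°, invalid

α = atan 0.55 = 28.81°;  2α = 57.62°
edge 1: e_1 = (-1.94, -0.83);  n_1 = (-0.3933, +0.9194)
edge 2: e_2 = (-0.38, -1.32);  n_2 = (-0.9610, +0.2766)
∠(n_1, n_2) = 50.78°
δ = |180° − 50.78°| = 129.22°
129.22° > 2α = 57.62°  →  invalid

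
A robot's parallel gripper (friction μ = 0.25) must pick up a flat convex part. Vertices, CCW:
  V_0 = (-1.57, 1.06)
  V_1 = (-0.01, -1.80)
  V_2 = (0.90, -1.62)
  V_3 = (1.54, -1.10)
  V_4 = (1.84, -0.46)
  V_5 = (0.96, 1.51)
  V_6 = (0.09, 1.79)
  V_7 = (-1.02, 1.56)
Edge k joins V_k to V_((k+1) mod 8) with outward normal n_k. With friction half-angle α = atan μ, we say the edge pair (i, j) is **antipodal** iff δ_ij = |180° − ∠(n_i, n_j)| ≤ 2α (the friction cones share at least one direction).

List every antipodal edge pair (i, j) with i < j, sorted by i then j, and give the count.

α = atan 0.25 = 14.04°;  2α = 28.07°
n_0 = (-0.8779, -0.4789)
n_1 = (+0.1940, -0.9810)
n_2 = (+0.6306, -0.7761)
n_3 = (+0.9055, -0.4244)
n_4 = (+0.9130, +0.4079)
n_5 = (+0.3064, +0.9519)
n_6 = (-0.2029, +0.9792)
n_7 = (-0.6727, +0.7399)
  (0,1): δ = 107.42°  ·
  (0,2): δ = 79.52°  ·
  (0,3): δ = 53.73°  ·
  (0,4): δ = 4.54°  ✓
  (0,5): δ = 43.55°  ·
  (0,6): δ = 73.10°  ·
  (0,7): δ = 103.66°  ·
  (1,2): δ = 152.09°  ·
  (1,3): δ = 126.30°  ·
  (1,4): δ = 77.12°  ·
  (1,5): δ = 29.03°  ·
  (1,6): δ = 0.52°  ✓
  (1,7): δ = 31.08°  ·
  (2,3): δ = 154.21°  ·
  (2,4): δ = 105.02°  ·
  (2,5): δ = 56.93°  ·
  (2,6): δ = 27.39°  ✓
  (2,7): δ = 3.18°  ✓
  (3,4): δ = 130.81°  ·
  (3,5): δ = 82.73°  ·
  (3,6): δ = 53.18°  ·
  (3,7): δ = 22.61°  ✓
  (4,5): δ = 131.91°  ·
  (4,6): δ = 102.36°  ·
  (4,7): δ = 71.80°  ·
  (5,6): δ = 150.45°  ·
  (5,7): δ = 119.89°  ·
  (6,7): δ = 149.43°  ·
antipodal pairs: 5

count = 5; pairs: (0,4), (1,6), (2,6), (2,7), (3,7)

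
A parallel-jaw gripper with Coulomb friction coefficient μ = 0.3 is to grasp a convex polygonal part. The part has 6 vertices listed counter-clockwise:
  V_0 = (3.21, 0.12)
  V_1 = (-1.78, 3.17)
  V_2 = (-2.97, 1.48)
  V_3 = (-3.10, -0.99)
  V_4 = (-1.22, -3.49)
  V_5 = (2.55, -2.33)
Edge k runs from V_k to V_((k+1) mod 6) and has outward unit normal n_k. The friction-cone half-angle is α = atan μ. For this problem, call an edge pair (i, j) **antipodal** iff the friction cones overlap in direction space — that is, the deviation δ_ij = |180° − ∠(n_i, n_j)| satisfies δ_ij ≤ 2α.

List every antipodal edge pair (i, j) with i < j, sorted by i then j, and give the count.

α = atan 0.3 = 16.70°;  2α = 33.40°
n_0 = (+0.5215, +0.8532)
n_1 = (-0.8176, +0.5757)
n_2 = (-0.9986, +0.0526)
n_3 = (-0.7992, -0.6010)
n_4 = (+0.2941, -0.9558)
n_5 = (+0.9656, -0.2601)
  (0,1): δ = 93.72°  ·
  (0,2): δ = 61.58°  ·
  (0,3): δ = 21.62°  ✓
  (0,4): δ = 48.54°  ·
  (0,5): δ = 106.36°  ·
  (1,2): δ = 147.86°  ·
  (1,3): δ = 107.91°  ·
  (1,4): δ = 37.75°  ·
  (1,5): δ = 20.07°  ✓
  (2,3): δ = 140.04°  ·
  (2,4): δ = 69.88°  ·
  (2,5): δ = 12.06°  ✓
  (3,4): δ = 109.84°  ·
  (3,5): δ = 52.02°  ·
  (4,5): δ = 122.18°  ·
antipodal pairs: 3

count = 3; pairs: (0,3), (1,5), (2,5)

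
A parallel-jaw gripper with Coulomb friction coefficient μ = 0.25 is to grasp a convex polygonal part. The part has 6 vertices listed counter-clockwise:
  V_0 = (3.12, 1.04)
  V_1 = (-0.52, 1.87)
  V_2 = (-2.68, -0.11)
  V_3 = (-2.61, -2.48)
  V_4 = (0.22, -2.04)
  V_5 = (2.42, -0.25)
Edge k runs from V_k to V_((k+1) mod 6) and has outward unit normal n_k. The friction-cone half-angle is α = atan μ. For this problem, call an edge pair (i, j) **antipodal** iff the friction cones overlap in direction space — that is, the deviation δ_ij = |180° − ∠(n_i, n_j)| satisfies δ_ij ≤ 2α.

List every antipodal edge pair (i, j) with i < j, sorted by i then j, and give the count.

α = atan 0.25 = 14.04°;  2α = 28.07°
n_0 = (+0.2223, +0.9750)
n_1 = (-0.6757, +0.7372)
n_2 = (-0.9996, -0.0295)
n_3 = (+0.1536, -0.9881)
n_4 = (+0.6311, -0.7757)
n_5 = (+0.8789, -0.4769)
  (0,1): δ = 124.64°  ·
  (0,2): δ = 75.46°  ·
  (0,3): δ = 21.68°  ✓
  (0,4): δ = 51.98°  ·
  (0,5): δ = 74.36°  ·
  (1,2): δ = 130.82°  ·
  (1,3): δ = 33.67°  ·
  (1,4): δ = 3.38°  ✓
  (1,5): δ = 19.00°  ✓
  (2,3): δ = 82.85°  ·
  (2,4): δ = 52.56°  ·
  (2,5): δ = 30.18°  ·
  (3,4): δ = 149.70°  ·
  (3,5): δ = 127.32°  ·
  (4,5): δ = 157.62°  ·
antipodal pairs: 3

count = 3; pairs: (0,3), (1,4), (1,5)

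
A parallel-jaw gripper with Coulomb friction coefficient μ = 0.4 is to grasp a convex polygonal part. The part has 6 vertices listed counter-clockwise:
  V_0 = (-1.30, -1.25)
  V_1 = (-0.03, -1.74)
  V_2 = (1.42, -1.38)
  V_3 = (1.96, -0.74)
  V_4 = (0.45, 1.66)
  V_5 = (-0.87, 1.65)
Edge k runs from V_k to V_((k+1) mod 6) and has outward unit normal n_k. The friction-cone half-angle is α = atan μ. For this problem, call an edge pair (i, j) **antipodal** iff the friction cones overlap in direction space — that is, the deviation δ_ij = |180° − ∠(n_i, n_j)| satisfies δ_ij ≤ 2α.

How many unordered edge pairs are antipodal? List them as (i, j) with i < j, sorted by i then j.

count = 5; pairs: (0,3), (0,4), (1,4), (2,5), (3,5)

α = atan 0.4 = 21.80°;  2α = 43.60°
n_0 = (-0.3600, -0.9330)
n_1 = (+0.2410, -0.9705)
n_2 = (+0.7643, -0.6449)
n_3 = (+0.8464, +0.5325)
n_4 = (-0.0076, +1.0000)
n_5 = (-0.9892, +0.1467)
  (0,1): δ = 144.96°  ·
  (0,2): δ = 109.06°  ·
  (0,3): δ = 36.73°  ✓
  (0,4): δ = 21.53°  ✓
  (0,5): δ = 102.66°  ·
  (1,2): δ = 144.10°  ·
  (1,3): δ = 71.77°  ·
  (1,4): δ = 13.51°  ✓
  (1,5): δ = 67.62°  ·
  (2,3): δ = 107.67°  ·
  (2,4): δ = 49.41°  ·
  (2,5): δ = 31.72°  ✓
  (3,4): δ = 121.74°  ·
  (3,5): δ = 40.61°  ✓
  (4,5): δ = 98.87°  ·
antipodal pairs: 5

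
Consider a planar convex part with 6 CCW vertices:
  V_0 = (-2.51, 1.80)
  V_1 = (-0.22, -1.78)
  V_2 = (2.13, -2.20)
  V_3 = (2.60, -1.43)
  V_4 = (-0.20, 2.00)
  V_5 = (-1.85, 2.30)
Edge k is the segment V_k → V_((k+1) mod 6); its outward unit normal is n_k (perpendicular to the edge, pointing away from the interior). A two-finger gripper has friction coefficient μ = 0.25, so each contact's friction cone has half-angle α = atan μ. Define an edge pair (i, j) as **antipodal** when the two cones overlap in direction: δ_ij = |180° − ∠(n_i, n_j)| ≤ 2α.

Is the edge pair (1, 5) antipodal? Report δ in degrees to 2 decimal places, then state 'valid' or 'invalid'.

α = atan 0.25 = 14.04°;  2α = 28.07°
edge 1: e_1 = (+2.35, -0.42);  n_1 = (-0.1759, -0.9844)
edge 5: e_5 = (-0.66, -0.50);  n_5 = (-0.6039, +0.7971)
∠(n_1, n_5) = 132.72°
δ = |180° − 132.72°| = 47.28°
47.28° > 2α = 28.07°  →  invalid

δ = 47.28°, invalid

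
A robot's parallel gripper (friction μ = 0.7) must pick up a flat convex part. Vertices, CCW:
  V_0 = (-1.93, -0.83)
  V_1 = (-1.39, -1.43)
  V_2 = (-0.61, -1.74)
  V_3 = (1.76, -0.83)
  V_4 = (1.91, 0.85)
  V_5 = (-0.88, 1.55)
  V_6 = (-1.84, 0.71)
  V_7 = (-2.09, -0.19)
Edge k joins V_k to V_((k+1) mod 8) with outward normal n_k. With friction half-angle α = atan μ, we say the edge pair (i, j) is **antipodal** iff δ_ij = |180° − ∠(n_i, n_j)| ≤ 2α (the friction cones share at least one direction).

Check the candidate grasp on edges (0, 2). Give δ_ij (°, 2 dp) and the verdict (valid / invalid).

δ = 110.98°, invalid

α = atan 0.7 = 34.99°;  2α = 69.98°
edge 0: e_0 = (+0.54, -0.60);  n_0 = (-0.7433, -0.6690)
edge 2: e_2 = (+2.37, +0.91);  n_2 = (+0.3585, -0.9335)
∠(n_0, n_2) = 69.02°
δ = |180° − 69.02°| = 110.98°
110.98° > 2α = 69.98°  →  invalid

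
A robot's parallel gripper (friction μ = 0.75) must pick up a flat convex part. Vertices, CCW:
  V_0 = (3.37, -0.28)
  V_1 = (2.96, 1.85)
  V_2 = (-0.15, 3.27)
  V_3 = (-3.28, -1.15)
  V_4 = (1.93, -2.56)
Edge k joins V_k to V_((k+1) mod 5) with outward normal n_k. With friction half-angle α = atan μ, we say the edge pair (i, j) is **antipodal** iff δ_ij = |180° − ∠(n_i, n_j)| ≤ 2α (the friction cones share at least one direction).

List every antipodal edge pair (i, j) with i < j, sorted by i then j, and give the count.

α = atan 0.75 = 36.87°;  2α = 73.74°
n_0 = (+0.9820, +0.1890)
n_1 = (+0.4153, +0.9097)
n_2 = (-0.8161, +0.5779)
n_3 = (-0.2612, -0.9653)
n_4 = (+0.8455, -0.5340)
  (0,1): δ = 125.44°  ·
  (0,2): δ = 46.20°  ✓
  (0,3): δ = 63.96°  ✓
  (0,4): δ = 136.83°  ·
  (1,2): δ = 100.76°  ·
  (1,3): δ = 9.40°  ✓
  (1,4): δ = 82.27°  ·
  (2,3): δ = 69.84°  ✓
  (2,4): δ = 3.03°  ✓
  (3,4): δ = 107.13°  ·
antipodal pairs: 5

count = 5; pairs: (0,2), (0,3), (1,3), (2,3), (2,4)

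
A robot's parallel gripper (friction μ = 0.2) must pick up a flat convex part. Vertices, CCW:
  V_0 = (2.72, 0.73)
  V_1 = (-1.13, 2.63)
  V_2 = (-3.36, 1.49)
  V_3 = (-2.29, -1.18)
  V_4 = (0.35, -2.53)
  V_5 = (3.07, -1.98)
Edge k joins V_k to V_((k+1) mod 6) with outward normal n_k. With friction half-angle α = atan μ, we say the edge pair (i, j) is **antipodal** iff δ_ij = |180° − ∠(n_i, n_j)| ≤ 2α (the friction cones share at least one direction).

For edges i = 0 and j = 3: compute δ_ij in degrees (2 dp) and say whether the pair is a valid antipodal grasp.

α = atan 0.2 = 11.31°;  2α = 22.62°
edge 0: e_0 = (-3.85, +1.90);  n_0 = (+0.4425, +0.8967)
edge 3: e_3 = (+2.64, -1.35);  n_3 = (-0.4553, -0.8903)
∠(n_0, n_3) = 179.18°
δ = |180° − 179.18°| = 0.82°
0.82° ≤ 2α = 22.62°  →  valid

δ = 0.82°, valid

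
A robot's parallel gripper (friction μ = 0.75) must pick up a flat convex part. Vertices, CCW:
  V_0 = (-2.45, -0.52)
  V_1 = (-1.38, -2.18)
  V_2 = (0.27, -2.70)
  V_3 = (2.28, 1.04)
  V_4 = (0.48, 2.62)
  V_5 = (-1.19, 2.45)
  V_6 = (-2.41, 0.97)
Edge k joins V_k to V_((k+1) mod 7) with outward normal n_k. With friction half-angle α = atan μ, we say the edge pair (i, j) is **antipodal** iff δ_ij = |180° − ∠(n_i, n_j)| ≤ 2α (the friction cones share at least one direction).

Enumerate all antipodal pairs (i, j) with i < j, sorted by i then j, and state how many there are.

count = 10; pairs: (0,2), (0,3), (0,4), (1,3), (1,4), (1,5), (2,4), (2,5), (2,6), (3,6)

α = atan 0.75 = 36.87°;  2α = 73.74°
n_0 = (-0.8405, -0.5418)
n_1 = (-0.3006, -0.9538)
n_2 = (+0.8808, -0.4734)
n_3 = (+0.6597, +0.7515)
n_4 = (-0.1013, +0.9949)
n_5 = (-0.7716, +0.6361)
n_6 = (-0.9996, +0.0268)
  (0,1): δ = 140.30°  ·
  (0,2): δ = 61.06°  ✓
  (0,3): δ = 15.92°  ✓
  (0,4): δ = 63.01°  ✓
  (0,5): δ = 107.70°  ·
  (0,6): δ = 145.66°  ·
  (1,2): δ = 100.76°  ·
  (1,3): δ = 23.78°  ✓
  (1,4): δ = 23.30°  ✓
  (1,5): δ = 67.99°  ✓
  (1,6): δ = 105.95°  ·
  (2,3): δ = 103.02°  ·
  (2,4): δ = 55.93°  ✓
  (2,5): δ = 11.24°  ✓
  (2,6): δ = 26.72°  ✓
  (3,4): δ = 132.91°  ·
  (3,5): δ = 88.22°  ·
  (3,6): δ = 50.26°  ✓
  (4,5): δ = 135.31°  ·
  (4,6): δ = 97.35°  ·
  (5,6): δ = 142.04°  ·
antipodal pairs: 10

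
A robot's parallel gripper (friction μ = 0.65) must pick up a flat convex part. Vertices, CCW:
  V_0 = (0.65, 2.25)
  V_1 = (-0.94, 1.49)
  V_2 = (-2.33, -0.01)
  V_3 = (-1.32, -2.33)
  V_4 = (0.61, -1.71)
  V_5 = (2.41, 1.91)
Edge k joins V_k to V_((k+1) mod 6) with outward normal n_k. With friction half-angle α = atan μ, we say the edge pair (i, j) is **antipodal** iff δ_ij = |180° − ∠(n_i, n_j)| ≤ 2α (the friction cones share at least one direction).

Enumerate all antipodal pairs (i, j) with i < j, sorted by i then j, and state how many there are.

α = atan 0.65 = 33.02°;  2α = 66.05°
n_0 = (-0.4313, +0.9022)
n_1 = (-0.7335, +0.6797)
n_2 = (-0.9169, -0.3992)
n_3 = (+0.3058, -0.9521)
n_4 = (+0.8954, -0.4452)
n_5 = (+0.1897, +0.9818)
  (0,1): δ = 158.37°  ·
  (0,2): δ = 92.02°  ·
  (0,3): δ = 7.74°  ✓
  (0,4): δ = 38.01°  ✓
  (0,5): δ = 143.52°  ·
  (1,2): δ = 113.65°  ·
  (1,3): δ = 29.37°  ✓
  (1,4): δ = 16.38°  ✓
  (1,5): δ = 121.89°  ·
  (2,3): δ = 95.72°  ·
  (2,4): δ = 49.96°  ✓
  (2,5): δ = 55.54°  ✓
  (3,4): δ = 134.25°  ·
  (3,5): δ = 28.74°  ✓
  (4,5): δ = 74.50°  ·
antipodal pairs: 7

count = 7; pairs: (0,3), (0,4), (1,3), (1,4), (2,4), (2,5), (3,5)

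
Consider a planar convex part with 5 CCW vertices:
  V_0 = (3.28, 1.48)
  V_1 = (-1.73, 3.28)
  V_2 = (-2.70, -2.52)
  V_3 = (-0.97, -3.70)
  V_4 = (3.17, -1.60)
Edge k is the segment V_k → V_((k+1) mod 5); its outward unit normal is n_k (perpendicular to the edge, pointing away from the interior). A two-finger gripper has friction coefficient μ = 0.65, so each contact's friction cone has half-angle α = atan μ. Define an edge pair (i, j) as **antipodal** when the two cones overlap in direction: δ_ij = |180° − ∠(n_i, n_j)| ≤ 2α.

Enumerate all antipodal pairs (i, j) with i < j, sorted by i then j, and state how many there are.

count = 5; pairs: (0,2), (0,3), (1,3), (1,4), (2,4)

α = atan 0.65 = 33.02°;  2α = 66.05°
n_0 = (+0.3381, +0.9411)
n_1 = (-0.9863, +0.1650)
n_2 = (-0.5635, -0.8261)
n_3 = (+0.4524, -0.8918)
n_4 = (+0.9994, -0.0357)
  (0,1): δ = 79.73°  ·
  (0,2): δ = 14.53°  ✓
  (0,3): δ = 46.66°  ✓
  (0,4): δ = 107.72°  ·
  (1,2): δ = 114.80°  ·
  (1,3): δ = 53.61°  ✓
  (1,4): δ = 7.45°  ✓
  (2,3): δ = 118.81°  ·
  (2,4): δ = 57.75°  ✓
  (3,4): δ = 118.94°  ·
antipodal pairs: 5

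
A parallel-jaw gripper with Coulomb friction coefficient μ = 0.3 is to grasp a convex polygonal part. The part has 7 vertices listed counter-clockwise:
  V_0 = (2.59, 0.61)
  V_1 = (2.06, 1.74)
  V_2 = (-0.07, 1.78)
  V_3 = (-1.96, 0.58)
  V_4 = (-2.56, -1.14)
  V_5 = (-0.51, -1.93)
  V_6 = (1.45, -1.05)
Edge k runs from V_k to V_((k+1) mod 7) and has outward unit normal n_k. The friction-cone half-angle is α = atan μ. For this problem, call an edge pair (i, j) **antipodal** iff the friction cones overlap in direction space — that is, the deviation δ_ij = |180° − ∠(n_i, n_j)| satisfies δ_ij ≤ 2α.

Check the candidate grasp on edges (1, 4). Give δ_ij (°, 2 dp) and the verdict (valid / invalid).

α = atan 0.3 = 16.70°;  2α = 33.40°
edge 1: e_1 = (-2.13, +0.04);  n_1 = (+0.0188, +0.9998)
edge 4: e_4 = (+2.05, -0.79);  n_4 = (-0.3596, -0.9331)
∠(n_1, n_4) = 160.00°
δ = |180° − 160.00°| = 20.00°
20.00° ≤ 2α = 33.40°  →  valid

δ = 20.00°, valid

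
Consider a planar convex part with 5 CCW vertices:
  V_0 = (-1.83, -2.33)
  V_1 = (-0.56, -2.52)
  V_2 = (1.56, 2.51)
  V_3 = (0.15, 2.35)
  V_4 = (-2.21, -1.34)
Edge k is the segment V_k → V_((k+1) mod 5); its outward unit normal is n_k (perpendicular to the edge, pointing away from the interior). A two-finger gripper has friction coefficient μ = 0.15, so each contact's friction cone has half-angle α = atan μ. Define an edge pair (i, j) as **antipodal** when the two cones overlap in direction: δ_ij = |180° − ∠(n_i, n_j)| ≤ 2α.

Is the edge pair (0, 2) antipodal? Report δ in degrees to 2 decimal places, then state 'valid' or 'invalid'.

α = atan 0.15 = 8.53°;  2α = 17.06°
edge 0: e_0 = (+1.27, -0.19);  n_0 = (-0.1480, -0.9890)
edge 2: e_2 = (-1.41, -0.16);  n_2 = (-0.1128, +0.9936)
∠(n_0, n_2) = 165.02°
δ = |180° − 165.02°| = 14.98°
14.98° ≤ 2α = 17.06°  →  valid

δ = 14.98°, valid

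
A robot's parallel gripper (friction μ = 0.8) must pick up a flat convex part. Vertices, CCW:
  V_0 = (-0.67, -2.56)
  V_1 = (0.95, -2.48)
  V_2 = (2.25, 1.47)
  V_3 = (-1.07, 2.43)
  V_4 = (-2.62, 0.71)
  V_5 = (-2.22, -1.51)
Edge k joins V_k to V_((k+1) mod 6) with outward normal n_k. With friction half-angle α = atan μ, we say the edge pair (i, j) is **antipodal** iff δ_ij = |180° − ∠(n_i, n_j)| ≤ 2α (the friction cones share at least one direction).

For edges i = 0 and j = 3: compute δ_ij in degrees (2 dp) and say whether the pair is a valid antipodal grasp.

α = atan 0.8 = 38.66°;  2α = 77.32°
edge 0: e_0 = (+1.62, +0.08);  n_0 = (+0.0493, -0.9988)
edge 3: e_3 = (-1.55, -1.72);  n_3 = (-0.7429, +0.6694)
∠(n_0, n_3) = 134.85°
δ = |180° − 134.85°| = 45.15°
45.15° ≤ 2α = 77.32°  →  valid

δ = 45.15°, valid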